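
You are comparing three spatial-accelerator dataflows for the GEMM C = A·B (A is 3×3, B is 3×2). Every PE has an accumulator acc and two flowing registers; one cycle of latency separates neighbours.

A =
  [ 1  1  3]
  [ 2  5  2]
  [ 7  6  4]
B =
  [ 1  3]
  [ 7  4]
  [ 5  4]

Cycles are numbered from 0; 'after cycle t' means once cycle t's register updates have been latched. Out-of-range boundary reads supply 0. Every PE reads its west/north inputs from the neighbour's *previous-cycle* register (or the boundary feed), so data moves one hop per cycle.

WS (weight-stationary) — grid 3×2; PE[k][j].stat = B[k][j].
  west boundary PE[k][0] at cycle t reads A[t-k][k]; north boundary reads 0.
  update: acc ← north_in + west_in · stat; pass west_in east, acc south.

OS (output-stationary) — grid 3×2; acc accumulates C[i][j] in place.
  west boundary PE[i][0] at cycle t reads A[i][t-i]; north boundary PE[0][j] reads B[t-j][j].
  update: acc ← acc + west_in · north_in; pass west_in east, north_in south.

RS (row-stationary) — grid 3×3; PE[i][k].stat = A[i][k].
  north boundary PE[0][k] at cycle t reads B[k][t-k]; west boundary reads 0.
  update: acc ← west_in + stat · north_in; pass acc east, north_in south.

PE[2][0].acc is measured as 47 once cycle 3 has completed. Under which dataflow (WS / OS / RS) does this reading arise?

Under WS (3×2), PE[2][0]:
  t=0 PE[2][0]: acc=0 h=0 v=0
  t=1 PE[2][0]: acc=0 h=0 v=0
  t=2 PE[2][0]: acc=23 h=3 v=23
  t=3 PE[2][0]: acc=47 h=2 v=47
Under OS (3×2), PE[2][0]:
  t=0 PE[2][0]: acc=0 h=0 v=0
  t=1 PE[2][0]: acc=0 h=0 v=0
  t=2 PE[2][0]: acc=7 h=7 v=1
  t=3 PE[2][0]: acc=49 h=6 v=7
Under RS (3×3), PE[2][0]:
  t=0 PE[2][0]: acc=0 h=0 v=0
  t=1 PE[2][0]: acc=0 h=0 v=0
  t=2 PE[2][0]: acc=7 h=7 v=1
  t=3 PE[2][0]: acc=21 h=21 v=3

dataflow = WS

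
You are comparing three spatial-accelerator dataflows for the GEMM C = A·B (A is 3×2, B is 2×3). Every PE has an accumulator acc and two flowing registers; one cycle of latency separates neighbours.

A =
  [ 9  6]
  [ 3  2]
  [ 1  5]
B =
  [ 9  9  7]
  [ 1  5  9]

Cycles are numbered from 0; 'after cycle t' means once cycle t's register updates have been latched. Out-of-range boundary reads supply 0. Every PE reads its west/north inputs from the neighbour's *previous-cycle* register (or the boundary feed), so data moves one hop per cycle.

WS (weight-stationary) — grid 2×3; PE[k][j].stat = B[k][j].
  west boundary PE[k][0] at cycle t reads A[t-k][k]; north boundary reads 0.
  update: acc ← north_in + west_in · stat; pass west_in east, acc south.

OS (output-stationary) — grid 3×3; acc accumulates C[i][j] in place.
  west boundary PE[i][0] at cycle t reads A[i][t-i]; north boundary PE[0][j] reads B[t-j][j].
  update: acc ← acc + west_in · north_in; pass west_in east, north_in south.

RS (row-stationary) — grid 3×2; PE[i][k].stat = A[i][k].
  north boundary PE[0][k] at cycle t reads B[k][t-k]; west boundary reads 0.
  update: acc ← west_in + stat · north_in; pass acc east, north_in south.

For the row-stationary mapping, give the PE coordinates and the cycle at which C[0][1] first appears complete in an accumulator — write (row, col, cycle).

(row, col, cycle) = (0, 1, 2)

Under RS, C[0][1] lands at PE[0][1]:
  0: (0,1).acc=0  regs=<0,0>
  1: (0,1).acc=87  regs=<87,1>
  2: (0,1).acc=111  regs=<111,5>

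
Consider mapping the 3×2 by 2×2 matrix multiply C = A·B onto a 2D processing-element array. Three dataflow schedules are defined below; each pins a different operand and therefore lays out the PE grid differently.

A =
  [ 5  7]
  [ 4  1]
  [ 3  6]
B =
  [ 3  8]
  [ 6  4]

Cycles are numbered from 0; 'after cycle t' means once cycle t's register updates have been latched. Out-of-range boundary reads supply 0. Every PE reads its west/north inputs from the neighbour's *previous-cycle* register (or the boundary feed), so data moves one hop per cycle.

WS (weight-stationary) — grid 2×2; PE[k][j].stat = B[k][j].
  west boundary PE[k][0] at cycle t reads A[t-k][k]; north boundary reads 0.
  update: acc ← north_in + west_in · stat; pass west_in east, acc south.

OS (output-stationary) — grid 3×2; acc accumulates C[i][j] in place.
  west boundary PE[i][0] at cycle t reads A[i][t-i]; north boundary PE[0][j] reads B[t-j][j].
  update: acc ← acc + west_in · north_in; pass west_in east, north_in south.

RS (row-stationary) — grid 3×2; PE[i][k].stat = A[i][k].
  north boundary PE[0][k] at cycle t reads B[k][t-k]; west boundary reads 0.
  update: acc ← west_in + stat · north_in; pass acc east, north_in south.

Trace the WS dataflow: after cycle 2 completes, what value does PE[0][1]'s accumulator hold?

PE[0][1].acc = 32

WS 2×2: PE[0][1] cycle-by-cycle (with neighbour feeds):
  after 0 — PE[0][0] acc=15, pass-E 5, pass-S 15
  after 0 — PE[0][1] acc=0, pass-E 0, pass-S 0
  after 1 — PE[0][0] acc=12, pass-E 4, pass-S 12
  after 1 — PE[0][1] acc=40, pass-E 5, pass-S 40
  after 2 — PE[0][0] acc=9, pass-E 3, pass-S 9
  after 2 — PE[0][1] acc=32, pass-E 4, pass-S 32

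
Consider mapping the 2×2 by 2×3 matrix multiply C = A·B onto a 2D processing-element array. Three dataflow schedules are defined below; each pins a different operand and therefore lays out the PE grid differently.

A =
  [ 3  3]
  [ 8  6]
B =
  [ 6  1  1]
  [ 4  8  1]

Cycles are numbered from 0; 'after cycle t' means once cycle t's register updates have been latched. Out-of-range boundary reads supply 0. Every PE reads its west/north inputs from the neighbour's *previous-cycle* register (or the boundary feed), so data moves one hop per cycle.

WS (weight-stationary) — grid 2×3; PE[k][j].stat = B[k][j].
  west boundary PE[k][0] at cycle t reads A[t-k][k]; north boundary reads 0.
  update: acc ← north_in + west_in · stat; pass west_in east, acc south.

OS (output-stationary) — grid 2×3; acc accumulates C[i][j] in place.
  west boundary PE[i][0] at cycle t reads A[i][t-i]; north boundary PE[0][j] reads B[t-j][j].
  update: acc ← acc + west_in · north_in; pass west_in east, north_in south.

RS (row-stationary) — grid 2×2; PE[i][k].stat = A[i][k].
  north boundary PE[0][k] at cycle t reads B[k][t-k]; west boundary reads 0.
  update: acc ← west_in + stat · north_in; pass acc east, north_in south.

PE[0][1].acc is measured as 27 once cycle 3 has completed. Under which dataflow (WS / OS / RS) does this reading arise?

dataflow = OS

Under WS (2×3), PE[0][1]:
  0: (0,1).acc=0  regs=<0,0>
  1: (0,1).acc=3  regs=<3,3>
  2: (0,1).acc=8  regs=<8,8>
  3: (0,1).acc=0  regs=<0,0>
Under OS (2×3), PE[0][1]:
  0: (0,1).acc=0  regs=<0,0>
  1: (0,1).acc=3  regs=<3,1>
  2: (0,1).acc=27  regs=<3,8>
  3: (0,1).acc=27  regs=<0,0>
Under RS (2×2), PE[0][1]:
  0: (0,1).acc=0  regs=<0,0>
  1: (0,1).acc=30  regs=<30,4>
  2: (0,1).acc=27  regs=<27,8>
  3: (0,1).acc=6  regs=<6,1>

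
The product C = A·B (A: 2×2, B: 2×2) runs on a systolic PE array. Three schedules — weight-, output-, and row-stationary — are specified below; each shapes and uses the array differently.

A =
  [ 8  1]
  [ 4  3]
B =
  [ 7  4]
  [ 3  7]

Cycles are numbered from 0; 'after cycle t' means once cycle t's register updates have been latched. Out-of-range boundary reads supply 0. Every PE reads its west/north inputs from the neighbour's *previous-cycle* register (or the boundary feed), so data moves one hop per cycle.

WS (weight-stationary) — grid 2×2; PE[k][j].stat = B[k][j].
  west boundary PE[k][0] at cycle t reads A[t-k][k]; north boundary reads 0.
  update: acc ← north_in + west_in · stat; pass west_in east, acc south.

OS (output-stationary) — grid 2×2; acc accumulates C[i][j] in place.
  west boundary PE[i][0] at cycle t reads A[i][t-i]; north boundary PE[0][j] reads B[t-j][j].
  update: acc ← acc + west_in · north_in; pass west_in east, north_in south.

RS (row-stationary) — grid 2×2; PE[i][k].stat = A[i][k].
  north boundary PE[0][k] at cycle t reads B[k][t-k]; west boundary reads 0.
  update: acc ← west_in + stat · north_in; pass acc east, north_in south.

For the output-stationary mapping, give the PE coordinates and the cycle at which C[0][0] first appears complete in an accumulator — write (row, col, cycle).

(row, col, cycle) = (0, 0, 1)

OS: C[0][0] accumulates in PE[0][0]:
  t=0 PE[0][0]: acc=56 h=8 v=7
  t=1 PE[0][0]: acc=59 h=1 v=3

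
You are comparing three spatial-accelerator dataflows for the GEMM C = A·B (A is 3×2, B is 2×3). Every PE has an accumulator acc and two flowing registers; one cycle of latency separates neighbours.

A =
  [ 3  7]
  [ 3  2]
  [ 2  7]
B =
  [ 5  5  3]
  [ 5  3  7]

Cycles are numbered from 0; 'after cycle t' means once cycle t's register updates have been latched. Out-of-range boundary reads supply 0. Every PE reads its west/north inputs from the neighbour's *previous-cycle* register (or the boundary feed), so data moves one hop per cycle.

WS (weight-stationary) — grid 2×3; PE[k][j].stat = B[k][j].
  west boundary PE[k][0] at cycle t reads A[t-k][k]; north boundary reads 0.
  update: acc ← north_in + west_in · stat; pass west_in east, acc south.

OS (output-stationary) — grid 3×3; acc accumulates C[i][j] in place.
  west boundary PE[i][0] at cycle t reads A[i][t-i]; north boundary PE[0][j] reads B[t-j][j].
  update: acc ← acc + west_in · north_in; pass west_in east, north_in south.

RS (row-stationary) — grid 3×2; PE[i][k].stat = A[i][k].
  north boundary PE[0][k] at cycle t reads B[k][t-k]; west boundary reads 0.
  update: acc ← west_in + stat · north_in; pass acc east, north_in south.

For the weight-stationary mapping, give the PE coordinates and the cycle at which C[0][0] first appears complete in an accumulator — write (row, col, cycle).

(row, col, cycle) = (1, 0, 1)

WS — PE[1][0] is where C[0][0] collects:
  cycle 0: PE[1][0] → acc 0, east 0, south 0
  cycle 1: PE[1][0] → acc 50, east 7, south 50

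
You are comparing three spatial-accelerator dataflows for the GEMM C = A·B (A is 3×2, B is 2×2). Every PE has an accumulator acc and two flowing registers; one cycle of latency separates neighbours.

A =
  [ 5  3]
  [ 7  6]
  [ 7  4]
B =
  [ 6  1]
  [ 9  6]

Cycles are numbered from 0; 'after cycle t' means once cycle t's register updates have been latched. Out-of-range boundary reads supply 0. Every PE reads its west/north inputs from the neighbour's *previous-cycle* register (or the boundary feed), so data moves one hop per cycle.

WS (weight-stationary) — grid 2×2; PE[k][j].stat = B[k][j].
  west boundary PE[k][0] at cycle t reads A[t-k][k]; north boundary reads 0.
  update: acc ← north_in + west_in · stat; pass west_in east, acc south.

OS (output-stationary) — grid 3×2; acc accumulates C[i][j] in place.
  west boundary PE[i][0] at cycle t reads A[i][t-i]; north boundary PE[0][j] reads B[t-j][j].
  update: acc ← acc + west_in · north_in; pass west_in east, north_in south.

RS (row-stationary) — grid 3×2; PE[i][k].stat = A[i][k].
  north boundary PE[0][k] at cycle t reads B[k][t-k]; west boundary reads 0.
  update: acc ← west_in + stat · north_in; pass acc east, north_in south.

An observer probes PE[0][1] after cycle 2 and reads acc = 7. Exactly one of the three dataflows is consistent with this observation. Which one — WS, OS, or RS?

WS [2×2] PE[0][1] across cycles:
  after 0 — PE[0][1] acc=0, pass-E 0, pass-S 0
  after 1 — PE[0][1] acc=5, pass-E 5, pass-S 5
  after 2 — PE[0][1] acc=7, pass-E 7, pass-S 7
OS [3×2] PE[0][1] across cycles:
  after 0 — PE[0][1] acc=0, pass-E 0, pass-S 0
  after 1 — PE[0][1] acc=5, pass-E 5, pass-S 1
  after 2 — PE[0][1] acc=23, pass-E 3, pass-S 6
RS [3×2] PE[0][1] across cycles:
  after 0 — PE[0][1] acc=0, pass-E 0, pass-S 0
  after 1 — PE[0][1] acc=57, pass-E 57, pass-S 9
  after 2 — PE[0][1] acc=23, pass-E 23, pass-S 6

dataflow = WS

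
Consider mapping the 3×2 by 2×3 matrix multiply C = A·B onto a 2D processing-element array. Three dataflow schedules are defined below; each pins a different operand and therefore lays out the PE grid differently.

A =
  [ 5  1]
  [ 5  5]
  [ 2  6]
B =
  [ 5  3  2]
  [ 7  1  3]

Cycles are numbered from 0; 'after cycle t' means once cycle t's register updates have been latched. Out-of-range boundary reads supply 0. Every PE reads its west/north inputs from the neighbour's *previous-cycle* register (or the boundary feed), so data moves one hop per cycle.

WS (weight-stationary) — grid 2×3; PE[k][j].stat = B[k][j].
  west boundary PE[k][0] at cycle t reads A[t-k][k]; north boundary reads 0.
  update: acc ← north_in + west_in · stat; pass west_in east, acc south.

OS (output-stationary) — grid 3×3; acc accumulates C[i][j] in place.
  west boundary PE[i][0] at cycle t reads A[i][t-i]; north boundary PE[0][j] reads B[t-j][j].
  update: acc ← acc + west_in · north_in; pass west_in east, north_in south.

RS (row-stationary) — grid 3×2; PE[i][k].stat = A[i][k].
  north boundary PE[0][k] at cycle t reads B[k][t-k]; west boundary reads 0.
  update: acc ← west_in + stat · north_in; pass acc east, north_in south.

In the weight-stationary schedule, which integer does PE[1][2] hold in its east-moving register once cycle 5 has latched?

WS (2×3). Following PE[1][2] plus its west/north inputs:
  after 0 — PE[0][2] acc=0, pass-E 0, pass-S 0
  after 0 — PE[1][1] acc=0, pass-E 0, pass-S 0
  after 0 — PE[1][2] acc=0, pass-E 0, pass-S 0
  after 1 — PE[0][2] acc=0, pass-E 0, pass-S 0
  after 1 — PE[1][1] acc=0, pass-E 0, pass-S 0
  after 1 — PE[1][2] acc=0, pass-E 0, pass-S 0
  after 2 — PE[0][2] acc=10, pass-E 5, pass-S 10
  after 2 — PE[1][1] acc=16, pass-E 1, pass-S 16
  after 2 — PE[1][2] acc=0, pass-E 0, pass-S 0
  after 3 — PE[0][2] acc=10, pass-E 5, pass-S 10
  after 3 — PE[1][1] acc=20, pass-E 5, pass-S 20
  after 3 — PE[1][2] acc=13, pass-E 1, pass-S 13
  after 4 — PE[0][2] acc=4, pass-E 2, pass-S 4
  after 4 — PE[1][1] acc=12, pass-E 6, pass-S 12
  after 4 — PE[1][2] acc=25, pass-E 5, pass-S 25
  after 5 — PE[0][2] acc=0, pass-E 0, pass-S 0
  after 5 — PE[1][1] acc=0, pass-E 0, pass-S 0
  after 5 — PE[1][2] acc=22, pass-E 6, pass-S 22

register = 6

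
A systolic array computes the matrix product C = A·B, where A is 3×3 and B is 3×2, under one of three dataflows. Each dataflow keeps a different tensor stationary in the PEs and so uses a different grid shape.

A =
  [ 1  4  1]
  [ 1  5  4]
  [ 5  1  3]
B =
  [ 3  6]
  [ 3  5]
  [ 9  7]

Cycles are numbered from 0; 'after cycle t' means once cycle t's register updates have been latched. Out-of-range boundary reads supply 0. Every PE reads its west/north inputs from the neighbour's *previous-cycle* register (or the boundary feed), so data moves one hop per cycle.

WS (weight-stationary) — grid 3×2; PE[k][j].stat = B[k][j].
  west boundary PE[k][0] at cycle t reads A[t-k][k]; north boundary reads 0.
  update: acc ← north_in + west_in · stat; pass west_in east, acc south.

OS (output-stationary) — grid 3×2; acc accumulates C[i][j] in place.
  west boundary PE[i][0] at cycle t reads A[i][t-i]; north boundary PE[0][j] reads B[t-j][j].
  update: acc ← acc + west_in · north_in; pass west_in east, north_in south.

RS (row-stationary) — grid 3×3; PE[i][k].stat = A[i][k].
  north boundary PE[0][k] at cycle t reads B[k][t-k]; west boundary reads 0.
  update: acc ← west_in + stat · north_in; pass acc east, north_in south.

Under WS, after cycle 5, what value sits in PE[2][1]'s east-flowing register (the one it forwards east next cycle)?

WS on a 3×2 grid — tracing PE[2][1] and its feeders:
  [0] (1,1) acc=0 (h:0 v:0)
  [0] (2,0) acc=0 (h:0 v:0)
  [0] (2,1) acc=0 (h:0 v:0)
  [1] (1,1) acc=0 (h:0 v:0)
  [1] (2,0) acc=0 (h:0 v:0)
  [1] (2,1) acc=0 (h:0 v:0)
  [2] (1,1) acc=26 (h:4 v:26)
  [2] (2,0) acc=24 (h:1 v:24)
  [2] (2,1) acc=0 (h:0 v:0)
  [3] (1,1) acc=31 (h:5 v:31)
  [3] (2,0) acc=54 (h:4 v:54)
  [3] (2,1) acc=33 (h:1 v:33)
  [4] (1,1) acc=35 (h:1 v:35)
  [4] (2,0) acc=45 (h:3 v:45)
  [4] (2,1) acc=59 (h:4 v:59)
  [5] (1,1) acc=0 (h:0 v:0)
  [5] (2,0) acc=0 (h:0 v:0)
  [5] (2,1) acc=56 (h:3 v:56)

register = 3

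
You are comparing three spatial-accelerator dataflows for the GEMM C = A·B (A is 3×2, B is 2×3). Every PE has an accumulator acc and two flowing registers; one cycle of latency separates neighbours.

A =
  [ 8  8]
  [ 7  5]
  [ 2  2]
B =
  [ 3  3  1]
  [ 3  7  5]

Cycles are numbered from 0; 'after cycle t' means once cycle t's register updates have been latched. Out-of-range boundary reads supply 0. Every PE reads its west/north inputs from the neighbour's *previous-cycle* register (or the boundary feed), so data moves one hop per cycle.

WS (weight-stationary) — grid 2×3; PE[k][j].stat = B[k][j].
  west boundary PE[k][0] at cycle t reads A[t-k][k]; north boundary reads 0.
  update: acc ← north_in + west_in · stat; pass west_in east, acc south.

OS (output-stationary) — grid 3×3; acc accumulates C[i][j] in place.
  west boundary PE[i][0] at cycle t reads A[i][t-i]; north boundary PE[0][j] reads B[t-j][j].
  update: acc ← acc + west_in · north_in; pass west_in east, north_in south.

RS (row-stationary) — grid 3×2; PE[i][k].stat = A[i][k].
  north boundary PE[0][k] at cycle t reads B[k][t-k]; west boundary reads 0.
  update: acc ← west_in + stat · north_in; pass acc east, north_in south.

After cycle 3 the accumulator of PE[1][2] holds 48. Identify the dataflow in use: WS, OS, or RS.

dataflow = WS

— WS: 2×3; PE[1][2] trace:
  c0 r1c2: 0 / 0 / 0
  c1 r1c2: 0 / 0 / 0
  c2 r1c2: 0 / 0 / 0
  c3 r1c2: 48 / 8 / 48
— OS: 3×3; PE[1][2] trace:
  c0 r1c2: 0 / 0 / 0
  c1 r1c2: 0 / 0 / 0
  c2 r1c2: 0 / 0 / 0
  c3 r1c2: 7 / 7 / 1
— RS: 3×2 array has no PE[1][2].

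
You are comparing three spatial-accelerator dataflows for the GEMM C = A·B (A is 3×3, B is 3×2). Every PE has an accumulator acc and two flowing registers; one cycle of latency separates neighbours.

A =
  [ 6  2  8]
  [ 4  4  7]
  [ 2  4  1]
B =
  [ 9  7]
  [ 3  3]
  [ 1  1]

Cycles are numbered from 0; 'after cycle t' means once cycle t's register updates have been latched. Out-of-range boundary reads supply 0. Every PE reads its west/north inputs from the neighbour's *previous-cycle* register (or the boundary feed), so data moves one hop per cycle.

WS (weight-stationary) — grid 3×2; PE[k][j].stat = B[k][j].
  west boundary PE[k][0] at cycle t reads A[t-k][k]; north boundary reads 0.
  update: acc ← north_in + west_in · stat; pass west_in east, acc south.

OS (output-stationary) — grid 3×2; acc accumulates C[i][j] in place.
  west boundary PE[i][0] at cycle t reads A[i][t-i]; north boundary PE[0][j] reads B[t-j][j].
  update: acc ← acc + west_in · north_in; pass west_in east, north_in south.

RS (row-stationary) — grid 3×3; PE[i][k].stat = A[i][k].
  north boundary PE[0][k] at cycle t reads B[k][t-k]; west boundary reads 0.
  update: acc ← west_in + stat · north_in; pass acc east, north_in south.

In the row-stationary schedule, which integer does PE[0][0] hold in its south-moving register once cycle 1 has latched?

RS (3×3). Following PE[0][0] plus its west/north inputs:
  c0 r0c0: 54 / 54 / 9
  c1 r0c0: 42 / 42 / 7

register = 7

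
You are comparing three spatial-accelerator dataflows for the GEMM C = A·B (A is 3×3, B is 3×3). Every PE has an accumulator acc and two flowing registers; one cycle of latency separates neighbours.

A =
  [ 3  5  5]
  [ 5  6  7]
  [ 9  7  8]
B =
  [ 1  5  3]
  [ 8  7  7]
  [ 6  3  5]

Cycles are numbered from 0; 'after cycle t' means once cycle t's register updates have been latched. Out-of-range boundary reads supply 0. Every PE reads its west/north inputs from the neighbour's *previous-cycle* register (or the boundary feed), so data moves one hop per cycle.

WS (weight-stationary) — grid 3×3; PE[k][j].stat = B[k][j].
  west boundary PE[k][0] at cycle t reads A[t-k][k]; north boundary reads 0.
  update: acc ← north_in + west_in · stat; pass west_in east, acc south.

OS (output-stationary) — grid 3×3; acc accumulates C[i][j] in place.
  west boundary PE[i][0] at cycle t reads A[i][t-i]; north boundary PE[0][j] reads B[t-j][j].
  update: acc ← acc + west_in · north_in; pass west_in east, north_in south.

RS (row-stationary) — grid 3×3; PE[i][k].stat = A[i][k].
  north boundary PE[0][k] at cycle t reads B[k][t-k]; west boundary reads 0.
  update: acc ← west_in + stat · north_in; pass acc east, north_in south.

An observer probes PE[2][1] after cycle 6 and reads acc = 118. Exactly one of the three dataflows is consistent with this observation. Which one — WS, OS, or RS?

— WS: 3×3; PE[2][1] trace:
  after 0 — PE[2][1] acc=0, pass-E 0, pass-S 0
  after 1 — PE[2][1] acc=0, pass-E 0, pass-S 0
  after 2 — PE[2][1] acc=0, pass-E 0, pass-S 0
  after 3 — PE[2][1] acc=65, pass-E 5, pass-S 65
  after 4 — PE[2][1] acc=88, pass-E 7, pass-S 88
  after 5 — PE[2][1] acc=118, pass-E 8, pass-S 118
  after 6 — PE[2][1] acc=0, pass-E 0, pass-S 0
— OS: 3×3; PE[2][1] trace:
  after 0 — PE[2][1] acc=0, pass-E 0, pass-S 0
  after 1 — PE[2][1] acc=0, pass-E 0, pass-S 0
  after 2 — PE[2][1] acc=0, pass-E 0, pass-S 0
  after 3 — PE[2][1] acc=45, pass-E 9, pass-S 5
  after 4 — PE[2][1] acc=94, pass-E 7, pass-S 7
  after 5 — PE[2][1] acc=118, pass-E 8, pass-S 3
  after 6 — PE[2][1] acc=118, pass-E 0, pass-S 0
— RS: 3×3; PE[2][1] trace:
  after 0 — PE[2][1] acc=0, pass-E 0, pass-S 0
  after 1 — PE[2][1] acc=0, pass-E 0, pass-S 0
  after 2 — PE[2][1] acc=0, pass-E 0, pass-S 0
  after 3 — PE[2][1] acc=65, pass-E 65, pass-S 8
  after 4 — PE[2][1] acc=94, pass-E 94, pass-S 7
  after 5 — PE[2][1] acc=76, pass-E 76, pass-S 7
  after 6 — PE[2][1] acc=0, pass-E 0, pass-S 0

dataflow = OS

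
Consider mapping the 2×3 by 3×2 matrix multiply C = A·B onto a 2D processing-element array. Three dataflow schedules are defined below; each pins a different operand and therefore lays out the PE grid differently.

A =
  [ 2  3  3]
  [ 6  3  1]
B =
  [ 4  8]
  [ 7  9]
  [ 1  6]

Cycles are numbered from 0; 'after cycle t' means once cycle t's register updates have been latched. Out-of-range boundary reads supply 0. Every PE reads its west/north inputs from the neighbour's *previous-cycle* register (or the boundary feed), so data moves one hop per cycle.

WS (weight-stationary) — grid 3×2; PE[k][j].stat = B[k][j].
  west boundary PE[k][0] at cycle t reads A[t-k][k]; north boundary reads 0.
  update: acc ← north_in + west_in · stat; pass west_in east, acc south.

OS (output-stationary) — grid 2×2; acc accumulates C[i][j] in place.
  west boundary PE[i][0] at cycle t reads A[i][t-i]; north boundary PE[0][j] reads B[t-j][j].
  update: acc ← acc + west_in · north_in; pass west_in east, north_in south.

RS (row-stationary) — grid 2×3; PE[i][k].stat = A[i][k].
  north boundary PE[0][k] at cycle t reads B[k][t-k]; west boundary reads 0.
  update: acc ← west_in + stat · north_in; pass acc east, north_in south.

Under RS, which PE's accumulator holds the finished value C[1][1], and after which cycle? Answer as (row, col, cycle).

RS — PE[1][2] is where C[1][1] collects:
  after 0 — PE[1][2] acc=0, pass-E 0, pass-S 0
  after 1 — PE[1][2] acc=0, pass-E 0, pass-S 0
  after 2 — PE[1][2] acc=0, pass-E 0, pass-S 0
  after 3 — PE[1][2] acc=46, pass-E 46, pass-S 1
  after 4 — PE[1][2] acc=81, pass-E 81, pass-S 6

(row, col, cycle) = (1, 2, 4)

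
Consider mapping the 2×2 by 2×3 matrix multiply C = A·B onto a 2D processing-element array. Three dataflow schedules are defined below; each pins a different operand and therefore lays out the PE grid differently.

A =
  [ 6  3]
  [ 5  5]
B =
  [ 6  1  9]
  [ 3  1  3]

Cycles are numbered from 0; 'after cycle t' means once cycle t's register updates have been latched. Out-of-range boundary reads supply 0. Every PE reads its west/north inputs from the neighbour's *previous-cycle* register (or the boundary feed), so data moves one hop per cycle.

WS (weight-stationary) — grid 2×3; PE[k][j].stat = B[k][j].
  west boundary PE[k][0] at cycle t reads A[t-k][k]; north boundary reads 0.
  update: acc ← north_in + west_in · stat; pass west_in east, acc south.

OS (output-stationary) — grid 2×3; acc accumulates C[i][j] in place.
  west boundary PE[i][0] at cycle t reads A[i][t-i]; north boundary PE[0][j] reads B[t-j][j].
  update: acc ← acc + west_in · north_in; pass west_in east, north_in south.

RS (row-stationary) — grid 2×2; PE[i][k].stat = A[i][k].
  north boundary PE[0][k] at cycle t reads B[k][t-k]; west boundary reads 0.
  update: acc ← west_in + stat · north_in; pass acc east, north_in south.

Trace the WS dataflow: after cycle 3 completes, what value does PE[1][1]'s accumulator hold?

PE[1][1].acc = 10

WS (2×3). Following PE[1][1] plus its west/north inputs:
  @0  [0,1]  acc 0  |  →0  ↓0
  @0  [1,0]  acc 0  |  →0  ↓0
  @0  [1,1]  acc 0  |  →0  ↓0
  @1  [0,1]  acc 6  |  →6  ↓6
  @1  [1,0]  acc 45  |  →3  ↓45
  @1  [1,1]  acc 0  |  →0  ↓0
  @2  [0,1]  acc 5  |  →5  ↓5
  @2  [1,0]  acc 45  |  →5  ↓45
  @2  [1,1]  acc 9  |  →3  ↓9
  @3  [0,1]  acc 0  |  →0  ↓0
  @3  [1,0]  acc 0  |  →0  ↓0
  @3  [1,1]  acc 10  |  →5  ↓10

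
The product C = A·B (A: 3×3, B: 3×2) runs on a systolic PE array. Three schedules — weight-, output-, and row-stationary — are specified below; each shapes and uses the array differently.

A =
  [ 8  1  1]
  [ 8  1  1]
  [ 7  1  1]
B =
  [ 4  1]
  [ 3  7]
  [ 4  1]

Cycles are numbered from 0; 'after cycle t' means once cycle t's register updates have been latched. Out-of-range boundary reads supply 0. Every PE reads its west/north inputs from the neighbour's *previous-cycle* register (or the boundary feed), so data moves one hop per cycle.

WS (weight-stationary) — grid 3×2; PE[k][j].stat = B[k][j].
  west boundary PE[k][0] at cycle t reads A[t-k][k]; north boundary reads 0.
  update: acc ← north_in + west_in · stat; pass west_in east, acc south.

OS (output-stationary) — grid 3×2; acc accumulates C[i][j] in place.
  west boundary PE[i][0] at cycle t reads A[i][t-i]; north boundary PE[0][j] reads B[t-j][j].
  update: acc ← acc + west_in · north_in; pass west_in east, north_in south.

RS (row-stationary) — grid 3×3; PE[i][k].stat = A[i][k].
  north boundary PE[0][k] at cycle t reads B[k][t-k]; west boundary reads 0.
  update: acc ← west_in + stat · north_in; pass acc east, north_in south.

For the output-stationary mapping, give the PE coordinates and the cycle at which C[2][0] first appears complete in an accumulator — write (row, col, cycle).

Under OS, C[2][0] lands at PE[2][0]:
  after 0 — PE[2][0] acc=0, pass-E 0, pass-S 0
  after 1 — PE[2][0] acc=0, pass-E 0, pass-S 0
  after 2 — PE[2][0] acc=28, pass-E 7, pass-S 4
  after 3 — PE[2][0] acc=31, pass-E 1, pass-S 3
  after 4 — PE[2][0] acc=35, pass-E 1, pass-S 4

(row, col, cycle) = (2, 0, 4)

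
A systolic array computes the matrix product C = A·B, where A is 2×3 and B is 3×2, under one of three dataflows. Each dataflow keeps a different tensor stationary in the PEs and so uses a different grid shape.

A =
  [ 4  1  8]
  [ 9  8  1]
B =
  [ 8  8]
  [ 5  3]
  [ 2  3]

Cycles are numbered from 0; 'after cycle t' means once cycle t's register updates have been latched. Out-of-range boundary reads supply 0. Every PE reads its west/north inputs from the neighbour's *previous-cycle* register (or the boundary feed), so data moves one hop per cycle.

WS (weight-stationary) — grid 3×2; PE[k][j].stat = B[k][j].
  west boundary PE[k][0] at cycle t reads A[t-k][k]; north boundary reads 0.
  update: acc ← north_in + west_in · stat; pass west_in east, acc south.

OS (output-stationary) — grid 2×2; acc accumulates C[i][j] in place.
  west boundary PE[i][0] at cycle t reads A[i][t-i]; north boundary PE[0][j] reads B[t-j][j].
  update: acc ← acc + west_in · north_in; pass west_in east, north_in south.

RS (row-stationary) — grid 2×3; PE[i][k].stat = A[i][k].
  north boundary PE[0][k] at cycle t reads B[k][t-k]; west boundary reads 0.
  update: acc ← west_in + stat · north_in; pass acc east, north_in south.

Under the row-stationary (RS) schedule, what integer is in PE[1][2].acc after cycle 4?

PE[1][2].acc = 99

RS on a 2×3 grid — tracing PE[1][2] and its feeders:
  [0] (0,2) acc=0 (h:0 v:0)
  [0] (1,1) acc=0 (h:0 v:0)
  [0] (1,2) acc=0 (h:0 v:0)
  [1] (0,2) acc=0 (h:0 v:0)
  [1] (1,1) acc=0 (h:0 v:0)
  [1] (1,2) acc=0 (h:0 v:0)
  [2] (0,2) acc=53 (h:53 v:2)
  [2] (1,1) acc=112 (h:112 v:5)
  [2] (1,2) acc=0 (h:0 v:0)
  [3] (0,2) acc=59 (h:59 v:3)
  [3] (1,1) acc=96 (h:96 v:3)
  [3] (1,2) acc=114 (h:114 v:2)
  [4] (0,2) acc=0 (h:0 v:0)
  [4] (1,1) acc=0 (h:0 v:0)
  [4] (1,2) acc=99 (h:99 v:3)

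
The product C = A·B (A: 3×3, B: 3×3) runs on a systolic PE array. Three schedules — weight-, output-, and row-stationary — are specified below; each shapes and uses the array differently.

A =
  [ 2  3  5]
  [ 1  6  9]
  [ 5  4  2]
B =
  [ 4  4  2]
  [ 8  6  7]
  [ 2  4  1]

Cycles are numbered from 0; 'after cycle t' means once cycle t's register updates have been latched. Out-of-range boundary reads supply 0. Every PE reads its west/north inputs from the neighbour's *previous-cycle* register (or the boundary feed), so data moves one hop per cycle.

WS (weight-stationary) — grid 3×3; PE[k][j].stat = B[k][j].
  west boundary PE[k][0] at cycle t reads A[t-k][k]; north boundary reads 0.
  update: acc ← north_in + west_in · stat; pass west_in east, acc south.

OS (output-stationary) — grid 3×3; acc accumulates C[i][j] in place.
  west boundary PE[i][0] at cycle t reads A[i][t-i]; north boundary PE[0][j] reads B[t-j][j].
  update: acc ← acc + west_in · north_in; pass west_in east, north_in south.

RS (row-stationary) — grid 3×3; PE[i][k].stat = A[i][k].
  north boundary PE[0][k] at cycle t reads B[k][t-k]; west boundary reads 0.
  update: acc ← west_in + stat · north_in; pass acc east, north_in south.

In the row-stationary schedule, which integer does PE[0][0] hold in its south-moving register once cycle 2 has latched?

register = 2

RS 3×3: PE[0][0] cycle-by-cycle (with neighbour feeds):
  c0 r0c0: 8 / 8 / 4
  c1 r0c0: 8 / 8 / 4
  c2 r0c0: 4 / 4 / 2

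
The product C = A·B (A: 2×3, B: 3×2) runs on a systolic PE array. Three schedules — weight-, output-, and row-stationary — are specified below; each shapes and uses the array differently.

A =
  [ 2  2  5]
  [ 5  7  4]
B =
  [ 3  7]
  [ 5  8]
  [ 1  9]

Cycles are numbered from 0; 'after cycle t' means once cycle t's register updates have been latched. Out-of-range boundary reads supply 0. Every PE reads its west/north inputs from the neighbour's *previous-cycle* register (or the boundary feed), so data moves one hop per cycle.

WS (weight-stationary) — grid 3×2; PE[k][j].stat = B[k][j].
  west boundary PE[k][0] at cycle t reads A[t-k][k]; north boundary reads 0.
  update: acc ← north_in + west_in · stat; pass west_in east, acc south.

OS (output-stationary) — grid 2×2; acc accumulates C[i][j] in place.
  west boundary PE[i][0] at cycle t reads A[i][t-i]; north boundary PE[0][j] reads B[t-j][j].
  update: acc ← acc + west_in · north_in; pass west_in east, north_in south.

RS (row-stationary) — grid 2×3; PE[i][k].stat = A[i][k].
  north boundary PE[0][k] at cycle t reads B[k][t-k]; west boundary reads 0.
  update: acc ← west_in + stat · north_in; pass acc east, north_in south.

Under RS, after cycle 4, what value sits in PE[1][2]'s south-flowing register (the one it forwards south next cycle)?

register = 9

Tracing RS — 2×3 array, target PE[1][2]:
  step 0 · PE0,2: acc=0; fwd→0 fwd↓0
  step 0 · PE1,1: acc=0; fwd→0 fwd↓0
  step 0 · PE1,2: acc=0; fwd→0 fwd↓0
  step 1 · PE0,2: acc=0; fwd→0 fwd↓0
  step 1 · PE1,1: acc=0; fwd→0 fwd↓0
  step 1 · PE1,2: acc=0; fwd→0 fwd↓0
  step 2 · PE0,2: acc=21; fwd→21 fwd↓1
  step 2 · PE1,1: acc=50; fwd→50 fwd↓5
  step 2 · PE1,2: acc=0; fwd→0 fwd↓0
  step 3 · PE0,2: acc=75; fwd→75 fwd↓9
  step 3 · PE1,1: acc=91; fwd→91 fwd↓8
  step 3 · PE1,2: acc=54; fwd→54 fwd↓1
  step 4 · PE0,2: acc=0; fwd→0 fwd↓0
  step 4 · PE1,1: acc=0; fwd→0 fwd↓0
  step 4 · PE1,2: acc=127; fwd→127 fwd↓9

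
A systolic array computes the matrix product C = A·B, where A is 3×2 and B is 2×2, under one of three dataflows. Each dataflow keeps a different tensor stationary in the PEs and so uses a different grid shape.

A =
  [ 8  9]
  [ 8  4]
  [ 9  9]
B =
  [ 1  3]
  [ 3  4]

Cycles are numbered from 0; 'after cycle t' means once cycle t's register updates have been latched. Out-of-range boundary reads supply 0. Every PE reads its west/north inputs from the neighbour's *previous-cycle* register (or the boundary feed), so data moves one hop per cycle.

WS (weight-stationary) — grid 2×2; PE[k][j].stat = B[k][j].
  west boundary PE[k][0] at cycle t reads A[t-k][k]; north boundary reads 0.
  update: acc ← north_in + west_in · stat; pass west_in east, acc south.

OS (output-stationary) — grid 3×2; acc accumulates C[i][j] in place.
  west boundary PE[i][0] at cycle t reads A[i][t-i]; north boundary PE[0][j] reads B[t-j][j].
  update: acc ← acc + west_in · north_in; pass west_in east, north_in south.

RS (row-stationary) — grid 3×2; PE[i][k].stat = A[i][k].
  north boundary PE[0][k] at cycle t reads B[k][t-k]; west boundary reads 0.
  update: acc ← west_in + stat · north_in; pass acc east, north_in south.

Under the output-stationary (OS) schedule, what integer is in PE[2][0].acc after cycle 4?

PE[2][0].acc = 36

OS (3×2). Following PE[2][0] plus its west/north inputs:
  step 0 · PE1,0: acc=0; fwd→0 fwd↓0
  step 0 · PE2,0: acc=0; fwd→0 fwd↓0
  step 1 · PE1,0: acc=8; fwd→8 fwd↓1
  step 1 · PE2,0: acc=0; fwd→0 fwd↓0
  step 2 · PE1,0: acc=20; fwd→4 fwd↓3
  step 2 · PE2,0: acc=9; fwd→9 fwd↓1
  step 3 · PE1,0: acc=20; fwd→0 fwd↓0
  step 3 · PE2,0: acc=36; fwd→9 fwd↓3
  step 4 · PE1,0: acc=20; fwd→0 fwd↓0
  step 4 · PE2,0: acc=36; fwd→0 fwd↓0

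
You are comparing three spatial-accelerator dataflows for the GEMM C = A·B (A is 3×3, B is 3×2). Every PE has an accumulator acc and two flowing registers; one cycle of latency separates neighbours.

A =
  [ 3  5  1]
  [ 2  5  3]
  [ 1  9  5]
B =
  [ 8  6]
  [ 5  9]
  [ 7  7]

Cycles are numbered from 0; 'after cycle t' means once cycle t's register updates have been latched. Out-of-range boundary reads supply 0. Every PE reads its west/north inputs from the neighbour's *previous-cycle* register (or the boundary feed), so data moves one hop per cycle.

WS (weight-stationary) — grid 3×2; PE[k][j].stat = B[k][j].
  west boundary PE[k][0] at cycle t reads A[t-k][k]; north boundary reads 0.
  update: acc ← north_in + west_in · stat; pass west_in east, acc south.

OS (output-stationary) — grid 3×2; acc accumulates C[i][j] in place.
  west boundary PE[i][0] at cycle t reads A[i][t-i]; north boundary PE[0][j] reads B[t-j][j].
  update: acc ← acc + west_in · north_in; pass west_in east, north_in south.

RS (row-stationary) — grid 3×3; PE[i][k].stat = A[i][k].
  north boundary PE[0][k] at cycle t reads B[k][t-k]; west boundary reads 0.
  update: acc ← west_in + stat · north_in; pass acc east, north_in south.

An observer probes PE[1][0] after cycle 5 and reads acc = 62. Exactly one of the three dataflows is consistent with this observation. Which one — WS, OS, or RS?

WS [3×2] PE[1][0] across cycles:
  c0 r1c0: 0 / 0 / 0
  c1 r1c0: 49 / 5 / 49
  c2 r1c0: 41 / 5 / 41
  c3 r1c0: 53 / 9 / 53
  c4 r1c0: 0 / 0 / 0
  c5 r1c0: 0 / 0 / 0
OS [3×2] PE[1][0] across cycles:
  c0 r1c0: 0 / 0 / 0
  c1 r1c0: 16 / 2 / 8
  c2 r1c0: 41 / 5 / 5
  c3 r1c0: 62 / 3 / 7
  c4 r1c0: 62 / 0 / 0
  c5 r1c0: 62 / 0 / 0
RS [3×3] PE[1][0] across cycles:
  c0 r1c0: 0 / 0 / 0
  c1 r1c0: 16 / 16 / 8
  c2 r1c0: 12 / 12 / 6
  c3 r1c0: 0 / 0 / 0
  c4 r1c0: 0 / 0 / 0
  c5 r1c0: 0 / 0 / 0

dataflow = OS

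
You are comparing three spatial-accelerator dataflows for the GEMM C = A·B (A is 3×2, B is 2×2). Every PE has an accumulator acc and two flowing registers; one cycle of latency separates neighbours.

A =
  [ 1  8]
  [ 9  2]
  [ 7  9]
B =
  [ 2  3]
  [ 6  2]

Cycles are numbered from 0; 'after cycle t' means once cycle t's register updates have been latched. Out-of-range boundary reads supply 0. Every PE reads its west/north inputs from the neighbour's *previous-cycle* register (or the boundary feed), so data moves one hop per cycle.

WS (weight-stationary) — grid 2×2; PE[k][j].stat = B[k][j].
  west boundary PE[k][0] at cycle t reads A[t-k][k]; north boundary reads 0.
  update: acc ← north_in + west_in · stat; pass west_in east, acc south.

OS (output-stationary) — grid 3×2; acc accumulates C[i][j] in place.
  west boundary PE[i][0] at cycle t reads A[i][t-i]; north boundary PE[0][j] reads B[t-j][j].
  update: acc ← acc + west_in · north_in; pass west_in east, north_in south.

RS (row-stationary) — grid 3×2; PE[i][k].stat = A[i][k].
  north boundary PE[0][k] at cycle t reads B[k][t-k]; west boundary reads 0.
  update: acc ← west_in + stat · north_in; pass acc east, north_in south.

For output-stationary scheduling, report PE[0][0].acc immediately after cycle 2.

PE[0][0].acc = 50

OS (3×2). Following PE[0][0] plus its west/north inputs:
  0: (0,0).acc=2  regs=<1,2>
  1: (0,0).acc=50  regs=<8,6>
  2: (0,0).acc=50  regs=<0,0>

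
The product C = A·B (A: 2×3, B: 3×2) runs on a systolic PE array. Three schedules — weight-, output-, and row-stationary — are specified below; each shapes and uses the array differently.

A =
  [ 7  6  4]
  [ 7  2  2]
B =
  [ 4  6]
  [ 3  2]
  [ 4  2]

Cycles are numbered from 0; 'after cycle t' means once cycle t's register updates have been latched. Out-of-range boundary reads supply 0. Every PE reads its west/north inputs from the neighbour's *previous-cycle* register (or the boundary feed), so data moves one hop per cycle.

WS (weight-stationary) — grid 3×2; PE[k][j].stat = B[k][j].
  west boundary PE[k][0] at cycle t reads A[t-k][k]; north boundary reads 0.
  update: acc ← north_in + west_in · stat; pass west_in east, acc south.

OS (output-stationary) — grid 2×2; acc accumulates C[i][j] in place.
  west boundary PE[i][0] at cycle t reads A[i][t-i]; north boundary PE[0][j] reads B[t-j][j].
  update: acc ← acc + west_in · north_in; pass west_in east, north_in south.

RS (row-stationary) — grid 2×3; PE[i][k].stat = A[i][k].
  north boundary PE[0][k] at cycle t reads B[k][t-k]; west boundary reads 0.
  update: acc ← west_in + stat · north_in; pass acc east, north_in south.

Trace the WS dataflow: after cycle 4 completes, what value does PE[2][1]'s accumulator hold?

PE[2][1].acc = 50

WS (3×2). Following PE[2][1] plus its west/north inputs:
  [0] (1,1) acc=0 (h:0 v:0)
  [0] (2,0) acc=0 (h:0 v:0)
  [0] (2,1) acc=0 (h:0 v:0)
  [1] (1,1) acc=0 (h:0 v:0)
  [1] (2,0) acc=0 (h:0 v:0)
  [1] (2,1) acc=0 (h:0 v:0)
  [2] (1,1) acc=54 (h:6 v:54)
  [2] (2,0) acc=62 (h:4 v:62)
  [2] (2,1) acc=0 (h:0 v:0)
  [3] (1,1) acc=46 (h:2 v:46)
  [3] (2,0) acc=42 (h:2 v:42)
  [3] (2,1) acc=62 (h:4 v:62)
  [4] (1,1) acc=0 (h:0 v:0)
  [4] (2,0) acc=0 (h:0 v:0)
  [4] (2,1) acc=50 (h:2 v:50)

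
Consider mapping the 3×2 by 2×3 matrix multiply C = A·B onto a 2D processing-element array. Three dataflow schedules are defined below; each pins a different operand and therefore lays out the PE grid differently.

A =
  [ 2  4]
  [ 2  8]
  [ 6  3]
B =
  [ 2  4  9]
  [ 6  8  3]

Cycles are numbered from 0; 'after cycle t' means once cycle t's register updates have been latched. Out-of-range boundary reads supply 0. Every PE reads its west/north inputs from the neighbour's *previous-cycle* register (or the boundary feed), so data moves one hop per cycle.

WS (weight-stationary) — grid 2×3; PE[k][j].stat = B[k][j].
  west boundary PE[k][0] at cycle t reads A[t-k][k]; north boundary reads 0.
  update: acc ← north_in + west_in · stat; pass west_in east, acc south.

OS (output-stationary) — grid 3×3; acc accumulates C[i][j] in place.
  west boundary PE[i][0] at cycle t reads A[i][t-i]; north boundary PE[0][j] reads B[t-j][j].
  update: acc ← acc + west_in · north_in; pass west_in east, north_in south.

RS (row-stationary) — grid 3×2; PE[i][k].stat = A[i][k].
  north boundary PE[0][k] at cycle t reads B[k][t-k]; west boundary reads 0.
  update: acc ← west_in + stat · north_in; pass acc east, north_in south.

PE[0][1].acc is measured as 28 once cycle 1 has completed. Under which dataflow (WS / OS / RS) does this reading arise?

Under WS (2×3), PE[0][1]:
  [0] (0,1) acc=0 (h:0 v:0)
  [1] (0,1) acc=8 (h:2 v:8)
Under OS (3×3), PE[0][1]:
  [0] (0,1) acc=0 (h:0 v:0)
  [1] (0,1) acc=8 (h:2 v:4)
Under RS (3×2), PE[0][1]:
  [0] (0,1) acc=0 (h:0 v:0)
  [1] (0,1) acc=28 (h:28 v:6)

dataflow = RS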